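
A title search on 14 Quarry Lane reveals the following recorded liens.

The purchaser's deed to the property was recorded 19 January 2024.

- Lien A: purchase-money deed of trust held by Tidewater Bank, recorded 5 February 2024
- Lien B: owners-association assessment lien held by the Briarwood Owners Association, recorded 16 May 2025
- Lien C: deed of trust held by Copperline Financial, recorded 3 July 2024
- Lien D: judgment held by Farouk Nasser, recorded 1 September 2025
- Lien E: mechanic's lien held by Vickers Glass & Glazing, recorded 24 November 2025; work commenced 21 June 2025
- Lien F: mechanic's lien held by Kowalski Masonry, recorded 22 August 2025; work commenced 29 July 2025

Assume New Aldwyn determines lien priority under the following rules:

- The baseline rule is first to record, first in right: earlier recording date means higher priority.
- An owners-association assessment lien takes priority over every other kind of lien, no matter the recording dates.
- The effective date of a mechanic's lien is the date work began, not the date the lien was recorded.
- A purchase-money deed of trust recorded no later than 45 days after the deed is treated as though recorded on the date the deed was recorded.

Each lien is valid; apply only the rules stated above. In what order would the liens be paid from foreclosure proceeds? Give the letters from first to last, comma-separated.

Effective dates after the stated exceptions: A relates back to the deed date 19 January 2024; E's effective date is 21 June 2025, when work began; F relates back to 29 July 2025 (work commenced).
B is an owners-association assessment lien, so it outranks all other liens regardless of date.
Ordering the rest by effective date: A (19 January 2024), C (3 July 2024), E (21 June 2025), F (29 July 2025), D (1 September 2025).

B, A, C, E, F, D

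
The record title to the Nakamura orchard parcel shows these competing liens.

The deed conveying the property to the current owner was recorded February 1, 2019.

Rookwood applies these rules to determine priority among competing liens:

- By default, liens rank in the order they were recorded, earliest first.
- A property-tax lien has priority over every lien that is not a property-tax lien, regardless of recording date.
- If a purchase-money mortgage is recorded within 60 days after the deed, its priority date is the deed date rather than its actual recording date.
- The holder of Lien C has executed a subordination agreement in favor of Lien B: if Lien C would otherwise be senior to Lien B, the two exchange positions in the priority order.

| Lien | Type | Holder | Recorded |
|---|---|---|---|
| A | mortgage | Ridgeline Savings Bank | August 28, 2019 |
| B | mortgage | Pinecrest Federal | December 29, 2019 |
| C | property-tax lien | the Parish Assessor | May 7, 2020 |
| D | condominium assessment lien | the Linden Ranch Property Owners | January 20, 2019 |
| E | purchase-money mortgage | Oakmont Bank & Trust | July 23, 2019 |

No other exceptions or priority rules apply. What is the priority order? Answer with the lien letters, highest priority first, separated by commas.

Adjusting effective dates: E was recorded 172 days after the deed — beyond 60 days — so no relation-back applies.
As a property-tax lien, C is senior to every other lien.
Ordering the rest by effective date: D (January 20, 2019), E (July 23, 2019), A (August 28, 2019), B (December 29, 2019).
The subordination applies — C was senior to B — so C and B swap.

B, D, E, A, C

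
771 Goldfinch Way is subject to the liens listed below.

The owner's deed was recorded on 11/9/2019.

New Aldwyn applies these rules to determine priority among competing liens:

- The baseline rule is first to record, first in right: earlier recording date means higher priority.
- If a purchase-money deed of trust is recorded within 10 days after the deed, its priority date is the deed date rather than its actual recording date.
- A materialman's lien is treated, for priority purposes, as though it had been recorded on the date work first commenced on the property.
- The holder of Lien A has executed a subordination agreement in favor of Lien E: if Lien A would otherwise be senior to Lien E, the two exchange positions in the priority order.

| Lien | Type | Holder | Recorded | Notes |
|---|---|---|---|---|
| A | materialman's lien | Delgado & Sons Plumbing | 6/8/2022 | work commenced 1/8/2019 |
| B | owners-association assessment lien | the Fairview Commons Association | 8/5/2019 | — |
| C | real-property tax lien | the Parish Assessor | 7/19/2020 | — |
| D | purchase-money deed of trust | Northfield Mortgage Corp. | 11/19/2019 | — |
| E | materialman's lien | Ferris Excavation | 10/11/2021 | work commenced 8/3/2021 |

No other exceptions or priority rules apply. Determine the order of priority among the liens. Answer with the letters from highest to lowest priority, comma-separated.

E, B, D, C, A

Effective dates: A is treated as recorded 1/8/2019, the work-commencement date; D's effective date is the deed date, 11/9/2019; E relates back to 8/3/2021 (work commenced).
Ordering by effective date: A (1/8/2019), B (8/5/2019), D (11/9/2019), C (7/19/2020), E (8/3/2021).
A is senior to E before the subordination, so the two trade places.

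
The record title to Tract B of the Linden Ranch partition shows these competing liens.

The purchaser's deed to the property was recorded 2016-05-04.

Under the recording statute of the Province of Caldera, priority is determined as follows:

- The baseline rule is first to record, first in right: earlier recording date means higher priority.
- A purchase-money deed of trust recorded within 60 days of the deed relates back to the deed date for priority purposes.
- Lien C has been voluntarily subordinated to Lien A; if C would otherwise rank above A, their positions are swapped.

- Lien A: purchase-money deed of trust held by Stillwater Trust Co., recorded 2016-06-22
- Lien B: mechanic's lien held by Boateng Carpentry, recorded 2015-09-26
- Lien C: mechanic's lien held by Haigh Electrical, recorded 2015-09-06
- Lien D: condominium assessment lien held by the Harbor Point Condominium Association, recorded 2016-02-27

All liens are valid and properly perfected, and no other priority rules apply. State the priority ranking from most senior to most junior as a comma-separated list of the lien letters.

A, B, D, C

Adjusting effective dates: A relates back to the deed date 2016-05-04.
Sorted by effective date: C (2015-09-06), B (2015-09-26), D (2016-02-27), A (2016-05-04).
The subordination applies — C was senior to A — so C and A swap.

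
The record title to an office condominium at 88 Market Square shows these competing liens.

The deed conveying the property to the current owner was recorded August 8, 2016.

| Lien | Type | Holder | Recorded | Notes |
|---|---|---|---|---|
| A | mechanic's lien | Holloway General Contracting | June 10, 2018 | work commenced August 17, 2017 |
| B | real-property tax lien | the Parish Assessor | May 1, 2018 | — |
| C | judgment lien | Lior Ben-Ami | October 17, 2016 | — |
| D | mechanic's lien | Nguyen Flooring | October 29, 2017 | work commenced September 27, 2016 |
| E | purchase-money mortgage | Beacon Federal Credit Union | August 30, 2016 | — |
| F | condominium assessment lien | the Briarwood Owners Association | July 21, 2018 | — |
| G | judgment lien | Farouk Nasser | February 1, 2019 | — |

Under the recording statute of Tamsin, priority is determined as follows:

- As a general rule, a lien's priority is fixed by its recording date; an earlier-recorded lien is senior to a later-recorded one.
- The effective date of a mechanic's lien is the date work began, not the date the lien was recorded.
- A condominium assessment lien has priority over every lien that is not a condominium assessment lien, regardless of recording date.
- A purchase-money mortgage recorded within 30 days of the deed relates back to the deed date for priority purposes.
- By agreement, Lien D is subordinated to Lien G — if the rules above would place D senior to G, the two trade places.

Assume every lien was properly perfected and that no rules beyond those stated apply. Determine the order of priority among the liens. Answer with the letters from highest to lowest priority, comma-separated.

Effective dates after the stated exceptions: A is treated as recorded August 17, 2017, the work-commencement date; D is treated as recorded September 27, 2016, the work-commencement date; E's effective date is the deed date, August 8, 2016.
F is a condominium assessment lien and takes priority over every other lien.
Among the remaining liens, by effective date: E (August 8, 2016), D (September 27, 2016), C (October 17, 2016), A (August 17, 2017), B (May 1, 2018), G (February 1, 2019).
D is senior to G before the subordination, so the two trade places.

F, E, G, C, A, B, D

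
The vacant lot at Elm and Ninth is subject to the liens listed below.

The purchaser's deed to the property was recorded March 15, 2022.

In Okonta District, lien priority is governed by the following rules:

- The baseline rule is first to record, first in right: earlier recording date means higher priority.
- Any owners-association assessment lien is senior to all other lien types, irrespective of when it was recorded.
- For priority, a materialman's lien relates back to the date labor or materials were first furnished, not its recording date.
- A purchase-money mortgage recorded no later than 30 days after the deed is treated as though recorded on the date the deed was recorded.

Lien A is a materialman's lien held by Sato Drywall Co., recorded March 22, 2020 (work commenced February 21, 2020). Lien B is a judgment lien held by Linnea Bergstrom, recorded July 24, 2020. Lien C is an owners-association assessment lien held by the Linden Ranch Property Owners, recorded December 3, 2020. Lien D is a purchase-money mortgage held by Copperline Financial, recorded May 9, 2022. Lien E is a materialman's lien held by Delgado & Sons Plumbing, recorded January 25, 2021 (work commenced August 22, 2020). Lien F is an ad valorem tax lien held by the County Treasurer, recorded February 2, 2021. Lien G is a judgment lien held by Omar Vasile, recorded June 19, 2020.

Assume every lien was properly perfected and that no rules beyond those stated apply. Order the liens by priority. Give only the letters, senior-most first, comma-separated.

Effective dates: A is treated as recorded February 21, 2020, the work-commencement date; D missed the 30-day window (55 days after the deed), so its recording date stands; E's effective date is August 22, 2020, when work began.
C is an owners-association assessment lien, so it outranks all other liens regardless of date.
Ordering the rest by effective date: A (February 21, 2020), G (June 19, 2020), B (July 24, 2020), E (August 22, 2020), F (February 2, 2021), D (May 9, 2022).

C, A, G, B, E, F, D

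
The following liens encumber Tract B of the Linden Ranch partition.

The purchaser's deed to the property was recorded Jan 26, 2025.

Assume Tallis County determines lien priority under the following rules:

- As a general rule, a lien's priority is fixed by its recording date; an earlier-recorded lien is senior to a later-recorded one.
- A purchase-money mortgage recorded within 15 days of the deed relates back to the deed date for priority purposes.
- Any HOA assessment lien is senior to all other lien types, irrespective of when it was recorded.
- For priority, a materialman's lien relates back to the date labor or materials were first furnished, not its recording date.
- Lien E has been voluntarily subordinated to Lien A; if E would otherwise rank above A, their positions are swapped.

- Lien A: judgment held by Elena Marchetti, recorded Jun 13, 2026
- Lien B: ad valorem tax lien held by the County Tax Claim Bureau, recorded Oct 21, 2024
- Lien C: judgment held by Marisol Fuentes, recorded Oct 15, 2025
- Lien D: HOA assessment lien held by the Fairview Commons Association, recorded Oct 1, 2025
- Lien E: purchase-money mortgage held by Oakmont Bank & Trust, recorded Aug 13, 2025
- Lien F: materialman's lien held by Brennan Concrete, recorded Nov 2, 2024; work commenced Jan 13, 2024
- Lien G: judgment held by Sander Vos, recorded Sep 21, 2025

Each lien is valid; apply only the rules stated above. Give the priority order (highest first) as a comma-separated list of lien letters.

Effective dates: E was recorded 199 days after the deed — beyond 15 days — so no relation-back applies; F's effective date is Jan 13, 2024, when work began.
D is an HOA assessment lien and takes priority over every other lien.
The other liens, earliest effective date first: F (Jan 13, 2024), B (Oct 21, 2024), E (Aug 13, 2025), G (Sep 21, 2025), C (Oct 15, 2025), A (Jun 13, 2026).
E is senior to A before the subordination, so the two trade places.

D, F, B, A, G, C, E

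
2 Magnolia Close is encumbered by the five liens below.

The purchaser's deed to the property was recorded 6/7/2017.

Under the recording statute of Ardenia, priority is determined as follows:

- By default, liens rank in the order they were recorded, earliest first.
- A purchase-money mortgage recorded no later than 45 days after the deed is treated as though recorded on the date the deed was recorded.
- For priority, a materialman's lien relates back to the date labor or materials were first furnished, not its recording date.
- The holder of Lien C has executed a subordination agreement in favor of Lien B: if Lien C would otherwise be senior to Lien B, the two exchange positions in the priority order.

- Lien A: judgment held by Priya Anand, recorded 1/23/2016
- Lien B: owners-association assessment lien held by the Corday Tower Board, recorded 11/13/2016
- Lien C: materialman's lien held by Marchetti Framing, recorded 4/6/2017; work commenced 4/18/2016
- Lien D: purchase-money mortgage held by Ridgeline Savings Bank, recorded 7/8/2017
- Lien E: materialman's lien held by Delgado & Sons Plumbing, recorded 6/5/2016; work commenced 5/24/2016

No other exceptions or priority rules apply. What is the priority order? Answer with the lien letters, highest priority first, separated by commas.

Adjusting effective dates: C is treated as recorded 4/18/2016, the work-commencement date; D was recorded within the 45-day window, so its effective date is the deed date 6/7/2017; E relates back to 5/24/2016 (work commenced).
Sorted by effective date: A (1/23/2016), C (4/18/2016), E (5/24/2016), B (11/13/2016), D (6/7/2017).
The subordination applies — C was senior to B — so C and B swap.

A, B, E, C, D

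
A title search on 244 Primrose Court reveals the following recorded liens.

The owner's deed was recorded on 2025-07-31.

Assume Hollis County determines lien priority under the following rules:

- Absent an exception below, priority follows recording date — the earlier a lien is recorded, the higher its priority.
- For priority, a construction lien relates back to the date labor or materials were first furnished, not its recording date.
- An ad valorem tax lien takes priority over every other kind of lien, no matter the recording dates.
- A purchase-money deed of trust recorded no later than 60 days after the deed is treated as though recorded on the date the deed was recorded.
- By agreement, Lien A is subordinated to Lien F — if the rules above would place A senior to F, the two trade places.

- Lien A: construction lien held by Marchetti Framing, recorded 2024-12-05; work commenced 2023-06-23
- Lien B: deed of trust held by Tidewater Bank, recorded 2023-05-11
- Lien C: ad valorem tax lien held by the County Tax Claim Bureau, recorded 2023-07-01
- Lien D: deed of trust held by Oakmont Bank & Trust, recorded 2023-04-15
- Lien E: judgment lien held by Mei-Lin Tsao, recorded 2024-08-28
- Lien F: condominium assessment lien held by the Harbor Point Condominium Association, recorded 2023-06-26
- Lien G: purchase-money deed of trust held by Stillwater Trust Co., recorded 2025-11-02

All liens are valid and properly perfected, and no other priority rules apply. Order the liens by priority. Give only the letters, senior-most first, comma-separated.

C, D, B, F, A, E, G

Effective dates: A's effective date is 2023-06-23, when work began; G was recorded 94 days after the deed — beyond 60 days — so no relation-back applies.
C is an ad valorem tax lien, so it outranks all other liens regardless of date.
Ordering the rest by effective date: D (2023-04-15), B (2023-05-11), A (2023-06-23), F (2023-06-26), E (2024-08-28), G (2025-11-02).
The subordination applies — A was senior to F — so A and F swap.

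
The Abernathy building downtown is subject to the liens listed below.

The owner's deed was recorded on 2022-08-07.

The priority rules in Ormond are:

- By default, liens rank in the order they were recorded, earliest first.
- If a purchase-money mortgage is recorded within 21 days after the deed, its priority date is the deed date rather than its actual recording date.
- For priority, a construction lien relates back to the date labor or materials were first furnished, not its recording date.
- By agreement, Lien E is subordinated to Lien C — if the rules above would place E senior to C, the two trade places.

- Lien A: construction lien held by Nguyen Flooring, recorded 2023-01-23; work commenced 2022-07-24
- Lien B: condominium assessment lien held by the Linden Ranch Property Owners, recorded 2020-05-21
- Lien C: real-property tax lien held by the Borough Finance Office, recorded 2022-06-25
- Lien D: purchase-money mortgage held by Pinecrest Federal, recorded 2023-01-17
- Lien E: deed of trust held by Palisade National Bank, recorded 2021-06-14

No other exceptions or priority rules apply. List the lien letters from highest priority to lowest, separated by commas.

B, C, E, A, D

Effective dates: A relates back to 2022-07-24 (work commenced); D missed the 21-day window (163 days after the deed), so its recording date stands.
Ordering by effective date: B (2020-05-21), E (2021-06-14), C (2022-06-25), A (2022-07-24), D (2023-01-17).
E would otherwise be senior to C, so under the subordination agreement E and C exchange positions.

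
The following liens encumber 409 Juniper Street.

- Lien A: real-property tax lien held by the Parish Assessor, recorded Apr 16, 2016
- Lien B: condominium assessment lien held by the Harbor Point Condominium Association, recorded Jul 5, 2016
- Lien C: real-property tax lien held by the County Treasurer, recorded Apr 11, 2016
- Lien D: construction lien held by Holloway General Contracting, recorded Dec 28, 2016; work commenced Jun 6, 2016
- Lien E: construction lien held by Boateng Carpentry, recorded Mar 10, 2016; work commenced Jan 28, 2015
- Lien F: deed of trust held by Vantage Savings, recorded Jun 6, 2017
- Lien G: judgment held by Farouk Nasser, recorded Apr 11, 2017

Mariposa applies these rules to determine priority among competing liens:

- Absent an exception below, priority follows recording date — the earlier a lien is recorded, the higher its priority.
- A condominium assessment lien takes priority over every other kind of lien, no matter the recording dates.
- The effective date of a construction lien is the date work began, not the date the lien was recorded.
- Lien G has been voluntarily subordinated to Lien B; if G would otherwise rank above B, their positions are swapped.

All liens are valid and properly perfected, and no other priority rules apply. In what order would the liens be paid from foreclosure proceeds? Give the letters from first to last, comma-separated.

Effective dates after the stated exceptions: D is treated as recorded Jun 6, 2016, the work-commencement date; E's effective date is Jan 28, 2015, when work began.
B, as a condominium assessment lien, has superpriority and ranks first.
Among the remaining liens, by effective date: E (Jan 28, 2015), C (Apr 11, 2016), A (Apr 16, 2016), D (Jun 6, 2016), G (Apr 11, 2017), F (Jun 6, 2017).
G already ranks below B; the subordination has no effect.

B, E, C, A, D, G, F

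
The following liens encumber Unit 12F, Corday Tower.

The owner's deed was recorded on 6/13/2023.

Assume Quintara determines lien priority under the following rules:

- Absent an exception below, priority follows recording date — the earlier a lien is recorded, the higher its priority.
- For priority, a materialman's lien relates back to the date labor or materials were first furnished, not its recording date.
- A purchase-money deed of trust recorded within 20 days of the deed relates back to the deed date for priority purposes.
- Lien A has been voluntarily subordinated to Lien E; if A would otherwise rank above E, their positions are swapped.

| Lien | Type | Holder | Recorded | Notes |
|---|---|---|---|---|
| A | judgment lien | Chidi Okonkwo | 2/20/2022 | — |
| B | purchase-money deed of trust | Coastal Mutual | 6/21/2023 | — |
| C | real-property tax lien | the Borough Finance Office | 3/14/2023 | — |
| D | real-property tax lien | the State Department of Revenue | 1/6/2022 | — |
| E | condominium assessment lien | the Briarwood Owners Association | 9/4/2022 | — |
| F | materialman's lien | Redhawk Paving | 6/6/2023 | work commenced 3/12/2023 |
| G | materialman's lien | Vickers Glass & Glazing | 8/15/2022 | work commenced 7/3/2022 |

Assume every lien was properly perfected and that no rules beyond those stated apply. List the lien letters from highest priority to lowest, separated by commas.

Effective dates: B was recorded within the 20-day window, so its effective date is the deed date 6/13/2023; F's effective date is 3/12/2023, when work began; G is treated as recorded 7/3/2022, the work-commencement date.
By effective date: D (1/6/2022), A (2/20/2022), G (7/3/2022), E (9/4/2022), F (3/12/2023), C (3/14/2023), B (6/13/2023).
The subordination applies — A was senior to E — so A and E swap.

D, E, G, A, F, C, B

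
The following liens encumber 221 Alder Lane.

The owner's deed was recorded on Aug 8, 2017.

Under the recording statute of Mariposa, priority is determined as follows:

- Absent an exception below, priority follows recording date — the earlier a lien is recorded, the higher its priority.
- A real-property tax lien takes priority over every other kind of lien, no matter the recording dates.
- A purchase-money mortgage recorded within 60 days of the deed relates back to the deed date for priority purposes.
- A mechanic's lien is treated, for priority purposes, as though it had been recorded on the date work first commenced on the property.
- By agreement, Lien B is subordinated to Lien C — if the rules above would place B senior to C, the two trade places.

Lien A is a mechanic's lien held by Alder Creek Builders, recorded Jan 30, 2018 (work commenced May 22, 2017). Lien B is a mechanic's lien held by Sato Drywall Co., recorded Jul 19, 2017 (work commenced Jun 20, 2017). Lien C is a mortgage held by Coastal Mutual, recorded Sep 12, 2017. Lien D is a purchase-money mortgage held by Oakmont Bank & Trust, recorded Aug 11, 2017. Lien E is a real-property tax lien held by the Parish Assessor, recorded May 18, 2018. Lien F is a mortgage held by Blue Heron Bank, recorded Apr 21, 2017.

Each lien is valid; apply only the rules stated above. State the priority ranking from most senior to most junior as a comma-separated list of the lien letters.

First, effective dates: A relates back to May 22, 2017 (work commenced); B is treated as recorded Jun 20, 2017, the work-commencement date; D relates back to the deed date Aug 8, 2017.
E, as a real-property tax lien, has superpriority and ranks first.
Ordering the rest by effective date: F (Apr 21, 2017), A (May 22, 2017), B (Jun 20, 2017), D (Aug 8, 2017), C (Sep 12, 2017).
B would otherwise be senior to C, so under the subordination agreement B and C exchange positions.

E, F, A, C, D, B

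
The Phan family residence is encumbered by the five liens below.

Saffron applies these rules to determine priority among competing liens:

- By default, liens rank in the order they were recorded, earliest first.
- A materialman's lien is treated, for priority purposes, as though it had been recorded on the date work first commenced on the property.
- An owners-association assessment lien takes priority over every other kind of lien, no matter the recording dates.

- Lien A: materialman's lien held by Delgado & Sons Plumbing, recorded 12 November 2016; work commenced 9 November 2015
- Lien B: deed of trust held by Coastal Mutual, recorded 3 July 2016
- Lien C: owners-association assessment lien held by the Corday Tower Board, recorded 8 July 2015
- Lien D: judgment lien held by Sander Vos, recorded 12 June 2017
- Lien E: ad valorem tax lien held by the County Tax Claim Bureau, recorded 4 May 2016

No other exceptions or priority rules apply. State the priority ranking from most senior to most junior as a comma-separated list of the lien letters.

First, effective dates: A's effective date is 9 November 2015, when work began.
C is an owners-association assessment lien and takes priority over every other lien.
Among the remaining liens, by effective date: A (9 November 2015), E (4 May 2016), B (3 July 2016), D (12 June 2017).

C, A, E, B, D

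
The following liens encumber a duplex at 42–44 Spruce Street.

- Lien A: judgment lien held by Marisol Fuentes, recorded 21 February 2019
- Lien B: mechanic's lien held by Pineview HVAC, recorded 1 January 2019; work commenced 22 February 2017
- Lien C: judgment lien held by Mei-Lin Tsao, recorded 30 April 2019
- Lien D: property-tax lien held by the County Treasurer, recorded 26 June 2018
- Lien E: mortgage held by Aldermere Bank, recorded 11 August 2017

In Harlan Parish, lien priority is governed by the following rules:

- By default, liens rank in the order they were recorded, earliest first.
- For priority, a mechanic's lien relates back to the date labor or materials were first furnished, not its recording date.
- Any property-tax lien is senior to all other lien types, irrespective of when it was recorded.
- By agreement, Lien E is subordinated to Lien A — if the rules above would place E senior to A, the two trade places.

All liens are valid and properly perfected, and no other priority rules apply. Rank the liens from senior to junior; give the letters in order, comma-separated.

D, B, A, E, C

Effective dates: B is treated as recorded 22 February 2017, the work-commencement date.
D is a property-tax lien and takes priority over every other lien.
Remaining liens by effective date: B (22 February 2017), E (11 August 2017), A (21 February 2019), C (30 April 2019).
The subordination applies — E was senior to A — so E and A swap.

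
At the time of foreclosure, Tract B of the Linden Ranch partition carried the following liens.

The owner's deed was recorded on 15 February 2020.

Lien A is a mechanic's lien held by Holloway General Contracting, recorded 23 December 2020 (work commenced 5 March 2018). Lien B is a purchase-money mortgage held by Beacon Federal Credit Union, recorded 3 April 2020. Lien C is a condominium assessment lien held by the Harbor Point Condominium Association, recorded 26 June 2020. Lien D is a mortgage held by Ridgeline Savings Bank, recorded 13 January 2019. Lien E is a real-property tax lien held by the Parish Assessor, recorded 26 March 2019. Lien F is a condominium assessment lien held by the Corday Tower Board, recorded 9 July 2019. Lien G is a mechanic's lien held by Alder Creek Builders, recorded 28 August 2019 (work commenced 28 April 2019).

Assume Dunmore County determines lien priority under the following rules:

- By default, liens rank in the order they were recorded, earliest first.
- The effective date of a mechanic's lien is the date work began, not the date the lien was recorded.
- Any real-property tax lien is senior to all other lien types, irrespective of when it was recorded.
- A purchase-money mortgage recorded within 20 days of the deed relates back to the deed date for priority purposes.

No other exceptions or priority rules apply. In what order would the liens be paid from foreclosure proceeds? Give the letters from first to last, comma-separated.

E, A, D, G, F, B, C

Effective dates: A relates back to 5 March 2018 (work commenced); B was recorded 48 days after the deed — beyond 20 days — so no relation-back applies; G relates back to 28 April 2019 (work commenced).
E is a real-property tax lien, so it outranks all other liens regardless of date.
Remaining liens by effective date: A (5 March 2018), D (13 January 2019), G (28 April 2019), F (9 July 2019), B (3 April 2020), C (26 June 2020).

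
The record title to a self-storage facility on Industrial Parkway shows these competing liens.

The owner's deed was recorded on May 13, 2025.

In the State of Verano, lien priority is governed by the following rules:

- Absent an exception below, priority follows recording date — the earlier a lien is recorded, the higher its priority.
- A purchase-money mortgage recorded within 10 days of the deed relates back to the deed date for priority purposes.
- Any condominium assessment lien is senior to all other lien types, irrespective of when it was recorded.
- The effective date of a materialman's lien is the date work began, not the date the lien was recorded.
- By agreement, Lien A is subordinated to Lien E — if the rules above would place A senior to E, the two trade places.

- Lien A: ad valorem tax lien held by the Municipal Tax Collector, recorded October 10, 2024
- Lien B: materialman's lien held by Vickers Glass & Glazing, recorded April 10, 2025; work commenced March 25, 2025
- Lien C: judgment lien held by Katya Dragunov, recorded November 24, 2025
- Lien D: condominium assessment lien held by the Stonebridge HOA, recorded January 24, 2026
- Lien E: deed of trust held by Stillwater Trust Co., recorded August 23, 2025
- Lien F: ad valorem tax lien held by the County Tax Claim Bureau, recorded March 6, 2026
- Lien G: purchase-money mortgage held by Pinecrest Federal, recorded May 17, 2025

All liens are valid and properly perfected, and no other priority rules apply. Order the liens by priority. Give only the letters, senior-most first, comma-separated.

Adjusting effective dates: B is treated as recorded March 25, 2025, the work-commencement date; G was recorded within the 10-day window, so its effective date is the deed date May 13, 2025.
D is a condominium assessment lien and takes priority over every other lien.
Among the remaining liens, by effective date: A (October 10, 2024), B (March 25, 2025), G (May 13, 2025), E (August 23, 2025), C (November 24, 2025), F (March 6, 2026).
A is senior to E before the subordination, so the two trade places.

D, E, B, G, A, C, F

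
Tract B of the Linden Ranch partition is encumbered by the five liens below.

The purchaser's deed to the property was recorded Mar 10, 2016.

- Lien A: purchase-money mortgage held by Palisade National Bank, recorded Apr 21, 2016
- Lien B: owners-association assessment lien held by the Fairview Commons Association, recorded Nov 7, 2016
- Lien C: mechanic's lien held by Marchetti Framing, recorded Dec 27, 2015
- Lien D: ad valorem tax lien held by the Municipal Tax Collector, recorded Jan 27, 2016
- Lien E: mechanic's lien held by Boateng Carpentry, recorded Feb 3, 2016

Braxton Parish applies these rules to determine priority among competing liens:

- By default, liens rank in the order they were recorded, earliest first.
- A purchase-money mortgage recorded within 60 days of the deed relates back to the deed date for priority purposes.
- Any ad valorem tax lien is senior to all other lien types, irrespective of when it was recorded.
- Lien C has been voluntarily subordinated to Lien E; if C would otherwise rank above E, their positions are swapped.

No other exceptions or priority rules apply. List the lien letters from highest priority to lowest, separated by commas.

D, E, C, A, B

Adjusting effective dates: A's effective date is the deed date, Mar 10, 2016.
D, as an ad valorem tax lien, has superpriority and ranks first.
Ordering the rest by effective date: C (Dec 27, 2015), E (Feb 3, 2016), A (Mar 10, 2016), B (Nov 7, 2016).
C would otherwise be senior to E, so under the subordination agreement C and E exchange positions.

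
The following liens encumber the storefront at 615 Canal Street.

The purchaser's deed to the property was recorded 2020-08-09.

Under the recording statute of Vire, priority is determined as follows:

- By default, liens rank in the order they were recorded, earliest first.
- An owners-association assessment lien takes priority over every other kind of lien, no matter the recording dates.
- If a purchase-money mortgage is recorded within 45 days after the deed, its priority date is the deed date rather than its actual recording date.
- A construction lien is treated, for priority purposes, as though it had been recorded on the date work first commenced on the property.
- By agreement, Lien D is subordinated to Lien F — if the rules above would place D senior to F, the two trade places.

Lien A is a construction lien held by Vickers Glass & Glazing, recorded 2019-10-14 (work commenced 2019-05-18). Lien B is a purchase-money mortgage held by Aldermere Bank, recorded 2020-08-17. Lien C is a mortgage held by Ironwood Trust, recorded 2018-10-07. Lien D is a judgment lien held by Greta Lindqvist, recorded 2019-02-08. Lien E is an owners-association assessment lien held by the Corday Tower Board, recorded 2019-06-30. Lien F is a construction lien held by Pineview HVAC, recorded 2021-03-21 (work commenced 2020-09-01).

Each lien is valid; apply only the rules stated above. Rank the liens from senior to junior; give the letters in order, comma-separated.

E, C, F, A, B, D

Adjusting effective dates: A is treated as recorded 2019-05-18, the work-commencement date; B's effective date is the deed date, 2020-08-09; F is treated as recorded 2020-09-01, the work-commencement date.
As an owners-association assessment lien, E is senior to every other lien.
Remaining liens by effective date: C (2018-10-07), D (2019-02-08), A (2019-05-18), B (2020-08-09), F (2020-09-01).
D is senior to F before the subordination, so the two trade places.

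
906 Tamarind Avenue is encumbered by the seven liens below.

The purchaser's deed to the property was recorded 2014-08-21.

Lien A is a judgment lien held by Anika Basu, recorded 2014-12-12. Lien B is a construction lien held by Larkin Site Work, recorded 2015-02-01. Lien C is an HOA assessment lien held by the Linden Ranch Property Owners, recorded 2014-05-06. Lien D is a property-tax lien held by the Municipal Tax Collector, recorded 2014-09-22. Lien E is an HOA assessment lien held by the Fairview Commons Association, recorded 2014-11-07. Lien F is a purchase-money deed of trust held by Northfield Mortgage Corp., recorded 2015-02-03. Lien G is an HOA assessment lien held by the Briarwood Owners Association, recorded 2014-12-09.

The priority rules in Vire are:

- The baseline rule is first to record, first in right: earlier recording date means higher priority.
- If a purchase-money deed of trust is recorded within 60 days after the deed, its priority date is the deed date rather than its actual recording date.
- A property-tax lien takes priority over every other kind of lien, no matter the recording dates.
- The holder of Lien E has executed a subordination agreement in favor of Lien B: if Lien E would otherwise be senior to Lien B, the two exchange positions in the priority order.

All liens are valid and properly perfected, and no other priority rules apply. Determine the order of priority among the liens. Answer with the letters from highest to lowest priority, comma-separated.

First, effective dates: F was recorded 166 days after the deed — beyond 60 days — so no relation-back applies.
As a property-tax lien, D is senior to every other lien.
Ordering the rest by effective date: C (2014-05-06), E (2014-11-07), G (2014-12-09), A (2014-12-12), B (2015-02-01), F (2015-02-03).
E is senior to B before the subordination, so the two trade places.

D, C, B, G, A, E, F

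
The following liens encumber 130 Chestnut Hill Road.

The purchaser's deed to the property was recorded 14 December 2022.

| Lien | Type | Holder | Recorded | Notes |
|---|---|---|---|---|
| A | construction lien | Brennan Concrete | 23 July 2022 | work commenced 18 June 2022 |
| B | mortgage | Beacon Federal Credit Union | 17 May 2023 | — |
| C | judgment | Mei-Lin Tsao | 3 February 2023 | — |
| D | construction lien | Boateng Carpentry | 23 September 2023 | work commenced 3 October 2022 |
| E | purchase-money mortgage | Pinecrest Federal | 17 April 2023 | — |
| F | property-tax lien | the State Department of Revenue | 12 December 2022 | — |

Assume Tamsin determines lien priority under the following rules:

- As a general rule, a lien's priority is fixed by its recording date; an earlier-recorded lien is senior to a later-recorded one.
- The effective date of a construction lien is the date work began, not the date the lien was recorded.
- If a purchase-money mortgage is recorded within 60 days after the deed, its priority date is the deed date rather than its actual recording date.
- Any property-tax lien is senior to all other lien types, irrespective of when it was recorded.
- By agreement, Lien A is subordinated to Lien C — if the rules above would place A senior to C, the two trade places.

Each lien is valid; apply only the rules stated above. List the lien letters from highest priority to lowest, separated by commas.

F, C, D, A, E, B

Adjusting effective dates: A relates back to 18 June 2022 (work commenced); D is treated as recorded 3 October 2022, the work-commencement date; E was recorded 124 days after the deed — beyond 60 days — so no relation-back applies.
F is a property-tax lien and takes priority over every other lien.
The other liens, earliest effective date first: A (18 June 2022), D (3 October 2022), C (3 February 2023), E (17 April 2023), B (17 May 2023).
The subordination applies — A was senior to C — so A and C swap.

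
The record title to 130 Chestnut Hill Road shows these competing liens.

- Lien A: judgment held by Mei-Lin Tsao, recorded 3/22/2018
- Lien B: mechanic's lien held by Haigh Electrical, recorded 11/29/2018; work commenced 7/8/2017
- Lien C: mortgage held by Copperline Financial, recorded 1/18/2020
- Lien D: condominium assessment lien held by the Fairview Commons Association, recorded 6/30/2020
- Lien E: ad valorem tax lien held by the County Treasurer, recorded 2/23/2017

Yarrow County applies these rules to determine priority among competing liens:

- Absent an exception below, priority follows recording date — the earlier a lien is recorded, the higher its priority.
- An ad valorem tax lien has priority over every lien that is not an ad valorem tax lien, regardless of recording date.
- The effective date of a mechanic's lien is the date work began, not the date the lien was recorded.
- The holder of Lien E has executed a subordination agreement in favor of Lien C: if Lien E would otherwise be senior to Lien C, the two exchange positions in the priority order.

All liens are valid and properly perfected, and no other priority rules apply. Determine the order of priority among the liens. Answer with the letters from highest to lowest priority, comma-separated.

First, effective dates: B is treated as recorded 7/8/2017, the work-commencement date.
As an ad valorem tax lien, E is senior to every other lien.
Ordering the rest by effective date: B (7/8/2017), A (3/22/2018), C (1/18/2020), D (6/30/2020).
E is senior to C before the subordination, so the two trade places.

C, B, A, E, D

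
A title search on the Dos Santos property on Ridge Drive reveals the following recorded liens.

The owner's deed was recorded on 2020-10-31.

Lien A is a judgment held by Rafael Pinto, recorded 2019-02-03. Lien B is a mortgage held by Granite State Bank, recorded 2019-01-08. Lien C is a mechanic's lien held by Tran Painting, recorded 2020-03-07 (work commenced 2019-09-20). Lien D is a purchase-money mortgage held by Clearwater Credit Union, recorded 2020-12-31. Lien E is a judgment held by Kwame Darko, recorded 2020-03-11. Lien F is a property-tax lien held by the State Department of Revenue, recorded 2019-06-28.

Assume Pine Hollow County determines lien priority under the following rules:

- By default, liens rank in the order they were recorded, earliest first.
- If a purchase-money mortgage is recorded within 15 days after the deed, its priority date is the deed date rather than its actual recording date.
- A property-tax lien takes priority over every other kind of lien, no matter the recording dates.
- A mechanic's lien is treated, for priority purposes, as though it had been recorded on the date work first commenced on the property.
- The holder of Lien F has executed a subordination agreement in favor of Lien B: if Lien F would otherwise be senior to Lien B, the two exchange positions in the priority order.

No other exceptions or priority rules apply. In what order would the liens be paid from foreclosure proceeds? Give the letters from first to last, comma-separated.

Adjusting effective dates: C is treated as recorded 2019-09-20, the work-commencement date; D missed the 15-day window (61 days after the deed), so its recording date stands.
F is a property-tax lien and takes priority over every other lien.
The other liens, earliest effective date first: B (2019-01-08), A (2019-02-03), C (2019-09-20), E (2020-03-11), D (2020-12-31).
Because F would otherwise rank above B, the subordination swaps them.

B, F, A, C, E, D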